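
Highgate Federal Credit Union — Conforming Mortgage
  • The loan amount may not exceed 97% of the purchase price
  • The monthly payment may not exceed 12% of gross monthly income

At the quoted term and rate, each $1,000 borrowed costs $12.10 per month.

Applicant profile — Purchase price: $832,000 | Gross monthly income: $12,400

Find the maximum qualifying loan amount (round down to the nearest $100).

Payment cap: 12% × $12,400 = $1,488/month.
At $12.10 per $1,000, that supports 1,488/12.10 × 1,000 ≈ $122,975 → $122,900.
LTV cap: 97% × $832,000 = $807,040 → $807,000.
Binding constraint: payment-to-income.

$122,900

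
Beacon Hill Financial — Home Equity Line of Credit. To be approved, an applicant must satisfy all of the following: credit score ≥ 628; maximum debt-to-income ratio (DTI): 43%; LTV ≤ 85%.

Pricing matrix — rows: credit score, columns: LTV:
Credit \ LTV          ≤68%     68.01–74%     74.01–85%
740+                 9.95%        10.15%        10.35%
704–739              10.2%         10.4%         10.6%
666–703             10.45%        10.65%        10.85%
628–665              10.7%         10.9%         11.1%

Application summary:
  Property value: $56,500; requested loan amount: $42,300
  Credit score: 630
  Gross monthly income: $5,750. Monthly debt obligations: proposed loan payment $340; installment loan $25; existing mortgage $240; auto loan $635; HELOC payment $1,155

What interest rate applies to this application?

Credit score 630 ≥ 628; Total monthly debts = (340 + 25 + 240 + 635 + 1,155) = 2,395. Debt-to-income = 2,395/5,750 = 41.7% — meets 43% limit
LTV = 42,300/56,500 = 74.9% ≤ 85%
Credit 630 → row 628–665; LTV 74.9% → column 74.01–85%. Grid cell → 11.1%.

11.1%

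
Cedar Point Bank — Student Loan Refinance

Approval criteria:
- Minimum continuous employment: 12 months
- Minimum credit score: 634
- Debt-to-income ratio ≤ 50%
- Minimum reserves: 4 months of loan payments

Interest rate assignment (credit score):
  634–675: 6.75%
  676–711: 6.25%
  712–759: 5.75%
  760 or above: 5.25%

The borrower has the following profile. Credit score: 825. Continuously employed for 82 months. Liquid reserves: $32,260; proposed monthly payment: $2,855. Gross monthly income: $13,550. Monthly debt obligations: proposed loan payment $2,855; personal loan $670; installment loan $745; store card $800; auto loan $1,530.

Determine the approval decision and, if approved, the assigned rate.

Approved at 5.25%

Credit score 825 ≥ 634 (meets minimum)
Employment 82 ≥ 12 months
Liquid reserves cover 32,260/2,855 = 11.3 months — ≥ 4 required
Total monthly debts = (2,855 + 670 + 745 + 800 + 1,530) = 6,600. DTI: 6,600 ÷ 13,550 = 48.7%, within the 50% cap
All requirements met. Score 825 falls in the 760 or above tier → 5.25%.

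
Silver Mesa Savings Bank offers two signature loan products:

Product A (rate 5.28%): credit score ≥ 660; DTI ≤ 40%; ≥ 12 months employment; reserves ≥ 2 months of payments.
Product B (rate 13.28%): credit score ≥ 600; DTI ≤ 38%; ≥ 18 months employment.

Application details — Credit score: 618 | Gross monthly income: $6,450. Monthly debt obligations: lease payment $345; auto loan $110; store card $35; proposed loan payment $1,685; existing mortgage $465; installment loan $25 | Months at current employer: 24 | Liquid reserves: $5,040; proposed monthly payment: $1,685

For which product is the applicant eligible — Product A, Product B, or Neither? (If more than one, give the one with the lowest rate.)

Total debts = (345 + 110 + 35 + 1,685 + 465 + 25) = 2,665; DTI = 2,665/6,450 = 41.3%.
Reserves = 5,040/1,685 = 3.0 months.
Product A: score 618 < 660; DTI 41.3% > 40%; employment 24 ≥ 12 mo; reserves 3.0 ≥ 2 mo → does not qualify.
Product B: score 618 ≥ 600; DTI 41.3% > 38%; employment 24 ≥ 18 mo → does not qualify.

Neither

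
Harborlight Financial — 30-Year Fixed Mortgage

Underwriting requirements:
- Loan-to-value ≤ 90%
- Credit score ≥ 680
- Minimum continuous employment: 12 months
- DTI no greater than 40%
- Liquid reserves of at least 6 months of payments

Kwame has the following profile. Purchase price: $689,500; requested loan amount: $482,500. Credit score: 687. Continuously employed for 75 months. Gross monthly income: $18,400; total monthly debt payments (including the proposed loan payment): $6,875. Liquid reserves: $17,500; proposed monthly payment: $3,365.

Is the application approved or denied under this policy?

Denied

Loan-to-value = 482,500/689,500 = 70% — pass (90% max)
Credit score 687 ≥ 680 (meets)
Employment 75 ≥ 12 months
Debt-to-income = 6,875/18,400 = 37.4% — meets 40% limit
Reserves = 17,500/3,365 = 5.2 months < 6
Fails on reserves.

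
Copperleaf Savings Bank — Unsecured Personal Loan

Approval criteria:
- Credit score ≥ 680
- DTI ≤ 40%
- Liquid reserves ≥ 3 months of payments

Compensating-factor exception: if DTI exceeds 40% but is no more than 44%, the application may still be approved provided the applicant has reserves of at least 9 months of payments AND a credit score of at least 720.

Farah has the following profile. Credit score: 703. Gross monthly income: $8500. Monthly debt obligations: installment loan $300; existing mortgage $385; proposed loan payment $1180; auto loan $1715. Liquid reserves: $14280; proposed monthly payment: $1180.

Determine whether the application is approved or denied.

Denied

Credit score 703 ≥ 680 (meets base)
Total debts = (300 + 385 + 1,180 + 1,715) = 3,580. DTI = 3,580/8,500 = 42.1% > 40% — standard DTI limit exceeded.
Reserves: 14,280 ÷ 1,180 = 12.1 months (meets 3-month minimum)
DTI 42.1% is within the 40%–44% exception band; checking compensating factors.
Override check — reserves: 12.1 mo (ok); score: 703 (below 720).
Compensating-factor requirement not fully met.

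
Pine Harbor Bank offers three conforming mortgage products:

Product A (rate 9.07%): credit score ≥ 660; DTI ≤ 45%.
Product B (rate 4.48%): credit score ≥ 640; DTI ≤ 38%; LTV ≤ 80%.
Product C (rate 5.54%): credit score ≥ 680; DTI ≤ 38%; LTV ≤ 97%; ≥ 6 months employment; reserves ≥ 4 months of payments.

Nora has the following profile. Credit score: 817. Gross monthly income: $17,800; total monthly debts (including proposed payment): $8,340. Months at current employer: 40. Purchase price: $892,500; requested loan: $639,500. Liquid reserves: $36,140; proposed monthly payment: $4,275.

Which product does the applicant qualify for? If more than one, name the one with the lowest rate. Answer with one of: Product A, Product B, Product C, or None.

None

DTI = 8,340/17,800 = 46.9%.
LTV = 639,500/892,500 = 71.7%.
Reserves = 36,140/4,275 = 8.5 months.
Product A: score 817 ≥ 660; DTI 46.9% > 45% → does not qualify.
Product B: score 817 ≥ 640; DTI 46.9% > 38%; LTV 71.7% ≤ 80% → does not qualify.
Product C: score 817 ≥ 680; DTI 46.9% > 38%; LTV 71.7% ≤ 97%; employment 40 ≥ 6 mo; reserves 8.5 ≥ 4 mo → does not qualify.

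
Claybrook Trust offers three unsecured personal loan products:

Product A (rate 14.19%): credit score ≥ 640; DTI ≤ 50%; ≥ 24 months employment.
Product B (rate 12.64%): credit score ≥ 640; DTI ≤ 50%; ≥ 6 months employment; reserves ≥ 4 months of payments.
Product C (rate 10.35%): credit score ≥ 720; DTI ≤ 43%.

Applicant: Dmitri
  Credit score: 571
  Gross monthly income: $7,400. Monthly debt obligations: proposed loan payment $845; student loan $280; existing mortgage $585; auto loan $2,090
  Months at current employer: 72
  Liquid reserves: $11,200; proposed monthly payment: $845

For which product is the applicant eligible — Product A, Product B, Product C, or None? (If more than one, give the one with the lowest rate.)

None

Total debts = (845 + 280 + 585 + 2,090) = 3,800; DTI = 3,800/7,400 = 51.4%.
Reserves = 11,200/845 = 13.3 months.
Product A: score 571 < 640; DTI 51.4% > 50%; employment 72 ≥ 24 mo → does not qualify.
Product B: score 571 < 640; DTI 51.4% > 50%; employment 72 ≥ 6 mo; reserves 13.3 ≥ 4 mo → does not qualify.
Product C: score 571 < 720; DTI 51.4% > 43% → does not qualify.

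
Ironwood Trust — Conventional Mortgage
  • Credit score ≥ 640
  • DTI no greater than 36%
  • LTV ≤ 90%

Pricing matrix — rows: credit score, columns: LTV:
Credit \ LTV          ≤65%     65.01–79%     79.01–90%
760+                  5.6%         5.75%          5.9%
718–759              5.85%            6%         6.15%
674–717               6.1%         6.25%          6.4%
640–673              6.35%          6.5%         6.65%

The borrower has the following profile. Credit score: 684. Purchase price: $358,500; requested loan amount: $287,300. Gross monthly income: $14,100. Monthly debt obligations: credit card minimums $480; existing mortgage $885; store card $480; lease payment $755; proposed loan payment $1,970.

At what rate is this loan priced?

6.4%

Credit score 684 ≥ 640; Total monthly debts = (480 + 885 + 480 + 755 + 1,970) = 4,570. Debt-to-income = 4,570/14,100 = 32.4% — meets 36% limit
LTV: 287,300 ÷ 358,500 = 80.1%, within 90% cap
Score 684 is in the 674–717 band; LTV 80.1% is in the 79.01–90% band → 6.4%.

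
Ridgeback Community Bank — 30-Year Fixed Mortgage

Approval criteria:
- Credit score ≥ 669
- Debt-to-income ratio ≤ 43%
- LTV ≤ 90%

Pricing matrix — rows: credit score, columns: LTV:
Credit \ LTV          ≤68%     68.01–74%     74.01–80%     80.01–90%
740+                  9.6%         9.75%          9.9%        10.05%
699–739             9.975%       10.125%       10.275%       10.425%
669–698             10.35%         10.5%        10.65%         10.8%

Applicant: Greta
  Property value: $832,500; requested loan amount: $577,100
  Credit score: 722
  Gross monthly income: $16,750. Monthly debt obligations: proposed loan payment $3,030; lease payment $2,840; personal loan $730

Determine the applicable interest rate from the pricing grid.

10.125%

Credit score 722 ≥ 669; Total monthly debts = (3,030 + 2,840 + 730) = 6,600. Debt-to-income = 6,600/16,750 = 39.4% — meets 43% limit
LTV = 577,100/832,500 = 69.3% ≤ 90%
Score 722 is in the 699–739 band; LTV 69.3% is in the 68.01–74% band → 10.125%.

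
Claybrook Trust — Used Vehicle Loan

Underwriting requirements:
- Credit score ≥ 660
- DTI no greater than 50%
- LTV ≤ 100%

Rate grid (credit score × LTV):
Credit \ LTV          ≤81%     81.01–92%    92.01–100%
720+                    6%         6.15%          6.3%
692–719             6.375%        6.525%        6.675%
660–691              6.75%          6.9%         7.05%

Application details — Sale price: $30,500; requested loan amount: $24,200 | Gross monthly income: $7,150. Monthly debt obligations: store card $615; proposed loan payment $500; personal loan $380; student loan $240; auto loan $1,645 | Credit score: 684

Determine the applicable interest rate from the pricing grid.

6.75%

Credit score 684 ≥ 660; Total monthly debts = (615 + 500 + 380 + 240 + 1,645) = 3,380. DTI = 3,380/7,150 = 47.3% ≤ 50%
LTV: 24,200 ÷ 30,500 = 79.3%, within 100% cap
Credit 684 → row 660–691; LTV 79.3% → column ≤81%. Grid cell → 6.75%.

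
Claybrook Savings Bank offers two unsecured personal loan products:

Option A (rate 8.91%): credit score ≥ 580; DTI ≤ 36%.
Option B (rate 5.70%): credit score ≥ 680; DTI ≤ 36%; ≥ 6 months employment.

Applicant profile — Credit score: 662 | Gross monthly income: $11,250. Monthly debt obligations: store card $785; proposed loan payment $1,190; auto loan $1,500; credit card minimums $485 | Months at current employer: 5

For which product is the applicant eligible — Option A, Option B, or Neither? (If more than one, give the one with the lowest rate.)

Total debts = (785 + 1,190 + 1,500 + 485) = 3,960; DTI = 3,960/11,250 = 35.2%.
Option A: score 662 ≥ 580; DTI 35.2% ≤ 36% → qualifies.
Option B: score 662 < 680; DTI 35.2% ≤ 36%; employment 5 < 6 mo → does not qualify.

Option A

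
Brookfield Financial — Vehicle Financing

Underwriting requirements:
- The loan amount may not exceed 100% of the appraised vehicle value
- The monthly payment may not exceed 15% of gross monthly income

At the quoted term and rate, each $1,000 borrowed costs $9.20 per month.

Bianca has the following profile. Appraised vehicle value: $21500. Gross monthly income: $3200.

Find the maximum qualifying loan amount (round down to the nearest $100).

$21,500

Payment cap: 15% × $3,200 = $480/month.
At $9.20 per $1,000, that supports 480/9.20 × 1,000 ≈ $52,173 → $52,100.
LTV cap: 100% × $21,500 = $21,500 → $21,500.
Binding constraint: loan-to-value.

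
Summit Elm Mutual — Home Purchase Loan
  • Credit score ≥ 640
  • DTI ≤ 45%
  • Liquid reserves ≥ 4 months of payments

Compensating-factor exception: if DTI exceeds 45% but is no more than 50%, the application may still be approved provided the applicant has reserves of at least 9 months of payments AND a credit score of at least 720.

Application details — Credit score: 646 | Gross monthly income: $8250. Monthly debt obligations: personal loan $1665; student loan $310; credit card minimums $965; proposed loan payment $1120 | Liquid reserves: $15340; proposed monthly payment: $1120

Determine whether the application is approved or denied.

Denied

Credit score 646 ≥ 640 (meets base)
Total debts = (1,665 + 310 + 965 + 1,120) = 4,060. DTI = 4,060/8,250 = 49.2% > 45% — standard DTI limit exceeded.
Reserves: 15,340 ÷ 1,120 = 13.7 months (meets 4-month minimum)
DTI 49.2% is within the 45%–50% exception band; checking compensating factors.
Override check — reserves: 13.7 mo (ok); score: 646 (below 720).
Compensating-factor requirement not fully met.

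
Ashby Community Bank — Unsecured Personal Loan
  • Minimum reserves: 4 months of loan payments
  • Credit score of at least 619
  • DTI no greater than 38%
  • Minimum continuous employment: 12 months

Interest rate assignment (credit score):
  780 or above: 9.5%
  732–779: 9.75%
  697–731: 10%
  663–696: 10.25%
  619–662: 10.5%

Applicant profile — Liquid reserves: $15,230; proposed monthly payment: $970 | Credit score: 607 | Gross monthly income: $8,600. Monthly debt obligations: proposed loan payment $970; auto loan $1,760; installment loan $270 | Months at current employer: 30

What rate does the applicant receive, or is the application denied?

Denied

Credit score 607 < 619 (below minimum)
Total monthly debts = (970 + 1,760 + 270) = 3,000. DTI: 3,000 ÷ 8,600 = 34.9%, within the 38% cap
Reserves: 15,230 ÷ 970 = 15.7 months (meets 4-month minimum)
Employment 30 ≥ 12 months
Not all requirements met → denied.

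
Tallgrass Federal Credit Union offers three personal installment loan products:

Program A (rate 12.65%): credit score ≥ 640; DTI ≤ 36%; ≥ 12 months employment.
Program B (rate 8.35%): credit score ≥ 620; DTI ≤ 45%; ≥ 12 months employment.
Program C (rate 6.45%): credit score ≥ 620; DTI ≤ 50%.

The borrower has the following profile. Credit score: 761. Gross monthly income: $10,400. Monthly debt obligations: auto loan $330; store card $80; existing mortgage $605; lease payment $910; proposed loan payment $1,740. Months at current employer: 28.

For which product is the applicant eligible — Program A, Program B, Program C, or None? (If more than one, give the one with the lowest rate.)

Total debts = (330 + 80 + 605 + 910 + 1,740) = 3,665; DTI = 3,665/10,400 = 35.2%.
Program A: score 761 ≥ 640; DTI 35.2% ≤ 36%; employment 28 ≥ 12 mo → qualifies.
Program B: score 761 ≥ 620; DTI 35.2% ≤ 45%; employment 28 ≥ 12 mo → qualifies.
Program C: score 761 ≥ 620; DTI 35.2% ≤ 50% → qualifies.
Qualifying: Program A, Program B, Program C. Lowest rate is 6.45% → Program C.

Program C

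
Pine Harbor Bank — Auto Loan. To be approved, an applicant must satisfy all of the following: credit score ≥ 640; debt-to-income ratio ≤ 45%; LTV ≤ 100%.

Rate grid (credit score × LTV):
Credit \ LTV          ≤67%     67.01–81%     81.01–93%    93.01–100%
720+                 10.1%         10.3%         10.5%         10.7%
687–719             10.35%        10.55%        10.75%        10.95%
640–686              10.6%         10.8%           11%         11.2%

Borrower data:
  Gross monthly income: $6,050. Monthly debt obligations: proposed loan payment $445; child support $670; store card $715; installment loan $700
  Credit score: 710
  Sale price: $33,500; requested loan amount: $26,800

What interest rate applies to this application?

10.55%

Credit score 710 ≥ 640; Total monthly debts = (445 + 670 + 715 + 700) = 2,530. Debt-to-income = 2,530/6,050 = 41.8% — meets 45% limit
LTV = 26,800/33,500 = 80% ≤ 100%
Credit 710 → row 687–719; LTV 80% → column 67.01–81%. Grid cell → 10.55%.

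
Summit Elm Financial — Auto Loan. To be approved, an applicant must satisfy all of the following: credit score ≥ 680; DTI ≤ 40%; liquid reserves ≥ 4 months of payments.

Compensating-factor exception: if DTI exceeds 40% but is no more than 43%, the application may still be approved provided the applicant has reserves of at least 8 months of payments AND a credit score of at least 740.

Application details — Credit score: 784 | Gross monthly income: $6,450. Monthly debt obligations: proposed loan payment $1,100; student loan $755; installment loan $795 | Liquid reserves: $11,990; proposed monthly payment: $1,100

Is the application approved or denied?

Approved

Credit score 784 ≥ 680 (meets base)
Total debts = (1,100 + 755 + 795) = 2,650. DTI = 2,650/6,450 = 41.1% > 40% — standard DTI limit exceeded.
Liquid reserves cover 11,990/1,100 = 10.9 months — ≥ 4 required
41.1% falls in the override range (40%–43%), so the compensating-factor test applies.
Override check — reserves: 10.9 mo (ok); score: 784 (ok).
Both override conditions satisfied; DTI exception granted.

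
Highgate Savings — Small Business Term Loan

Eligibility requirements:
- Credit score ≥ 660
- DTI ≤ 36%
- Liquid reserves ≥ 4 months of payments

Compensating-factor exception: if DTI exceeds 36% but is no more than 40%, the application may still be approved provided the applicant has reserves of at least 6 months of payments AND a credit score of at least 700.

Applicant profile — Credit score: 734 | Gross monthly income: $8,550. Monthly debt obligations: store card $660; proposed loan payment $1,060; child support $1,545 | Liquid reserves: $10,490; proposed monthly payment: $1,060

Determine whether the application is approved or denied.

Credit score 734 ≥ 660 (meets base)
Total debts = (660 + 1,060 + 1,545) = 3,265. DTI: 3,265 ÷ 8,550 = 38.2%, over the 36% base limit.
Liquid reserves cover 10,490/1,060 = 9.9 months — ≥ 4 required
38.2% falls in the override range (36%–40%), so the compensating-factor test applies.
Override check — reserves: 9.9 mo (ok); score: 734 (ok).
Both override conditions satisfied; DTI exception granted.

Approved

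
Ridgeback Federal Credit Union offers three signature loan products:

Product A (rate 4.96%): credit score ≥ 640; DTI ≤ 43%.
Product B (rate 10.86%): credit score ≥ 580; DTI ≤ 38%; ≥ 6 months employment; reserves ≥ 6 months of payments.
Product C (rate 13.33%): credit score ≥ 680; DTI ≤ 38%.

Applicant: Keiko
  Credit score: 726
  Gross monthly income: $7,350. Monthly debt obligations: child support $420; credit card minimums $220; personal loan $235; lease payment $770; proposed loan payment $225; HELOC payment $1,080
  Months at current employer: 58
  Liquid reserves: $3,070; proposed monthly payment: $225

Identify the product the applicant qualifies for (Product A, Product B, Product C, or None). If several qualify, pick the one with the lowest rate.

Product A

Total debts = (420 + 220 + 235 + 770 + 225 + 1,080) = 2,950; DTI = 2,950/7,350 = 40.1%.
Reserves = 3,070/225 = 13.6 months.
Product A: score 726 ≥ 640; DTI 40.1% ≤ 43% → qualifies.
Product B: score 726 ≥ 580; DTI 40.1% > 38%; employment 58 ≥ 6 mo; reserves 13.6 ≥ 6 mo → does not qualify.
Product C: score 726 ≥ 680; DTI 40.1% > 38% → does not qualify.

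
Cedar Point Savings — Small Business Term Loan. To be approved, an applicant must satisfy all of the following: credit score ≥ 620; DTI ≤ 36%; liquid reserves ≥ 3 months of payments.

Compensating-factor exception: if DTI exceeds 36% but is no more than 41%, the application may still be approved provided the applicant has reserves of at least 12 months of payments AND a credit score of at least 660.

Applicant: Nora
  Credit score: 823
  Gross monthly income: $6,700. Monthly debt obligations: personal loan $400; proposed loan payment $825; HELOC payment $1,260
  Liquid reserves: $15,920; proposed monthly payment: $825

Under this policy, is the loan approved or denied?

Credit score 823 ≥ 620 (meets base)
Total debts = (400 + 825 + 1,260) = 2,485. DTI = 2,485/6,700 = 37.1% > 36% — standard DTI limit exceeded.
Reserves: 15,920 ÷ 825 = 19.3 months (meets 3-month minimum)
DTI 37.1% is within the 36%–41% exception band; checking compensating factors.
Override check — reserves: 19.3 mo (ok); score: 823 (ok).
Both override conditions satisfied; DTI exception granted.

Approved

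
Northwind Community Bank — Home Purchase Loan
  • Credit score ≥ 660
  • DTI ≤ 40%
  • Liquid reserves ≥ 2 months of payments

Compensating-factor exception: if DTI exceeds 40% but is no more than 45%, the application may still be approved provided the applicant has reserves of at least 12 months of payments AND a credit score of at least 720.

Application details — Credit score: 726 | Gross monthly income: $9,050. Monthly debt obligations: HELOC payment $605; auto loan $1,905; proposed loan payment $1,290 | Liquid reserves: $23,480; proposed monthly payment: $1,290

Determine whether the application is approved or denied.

Approved

Credit score 726 ≥ 660 (meets base)
Total debts = (605 + 1,905 + 1,290) = 3,800. DTI: 3,800 ÷ 9,050 = 42%, over the 40% base limit.
Reserves: 23,480 ÷ 1,290 = 18.2 months (meets 2-month minimum)
DTI 42% is within the 40%–45% exception band; checking compensating factors.
Reserves 18.2 ≥ 12 months; credit score 726 ≥ 720.
Both compensating conditions met → exception applies.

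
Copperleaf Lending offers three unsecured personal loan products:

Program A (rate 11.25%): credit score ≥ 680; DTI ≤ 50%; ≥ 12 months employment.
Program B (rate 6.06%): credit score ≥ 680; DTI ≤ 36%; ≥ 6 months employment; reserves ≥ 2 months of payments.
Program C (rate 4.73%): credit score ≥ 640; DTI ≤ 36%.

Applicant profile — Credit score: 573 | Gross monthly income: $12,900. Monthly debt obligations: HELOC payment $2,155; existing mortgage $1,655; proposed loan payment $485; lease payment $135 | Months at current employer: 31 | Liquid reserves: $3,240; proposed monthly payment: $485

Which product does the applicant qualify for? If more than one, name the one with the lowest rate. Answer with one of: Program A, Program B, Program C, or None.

Total debts = (2,155 + 1,655 + 485 + 135) = 4,430; DTI = 4,430/12,900 = 34.3%.
Reserves = 3,240/485 = 6.7 months.
Program A: score 573 < 680; DTI 34.3% ≤ 50%; employment 31 ≥ 12 mo → does not qualify.
Program B: score 573 < 680; DTI 34.3% ≤ 36%; employment 31 ≥ 6 mo; reserves 6.7 ≥ 2 mo → does not qualify.
Program C: score 573 < 640; DTI 34.3% ≤ 36% → does not qualify.

None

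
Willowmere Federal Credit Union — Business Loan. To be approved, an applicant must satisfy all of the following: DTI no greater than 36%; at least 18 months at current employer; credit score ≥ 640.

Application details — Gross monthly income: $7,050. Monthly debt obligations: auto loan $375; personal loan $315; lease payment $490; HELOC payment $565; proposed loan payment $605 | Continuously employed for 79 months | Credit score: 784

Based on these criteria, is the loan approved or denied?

Approved

Total monthly debts = (375 + 315 + 490 + 565 + 605) = 2,350. DTI = 2,350/7,050 = 33.3% ≤ 36%
Employment 79 ≥ 18 months
Credit score 784 ≥ 640 (meets)
All criteria satisfied.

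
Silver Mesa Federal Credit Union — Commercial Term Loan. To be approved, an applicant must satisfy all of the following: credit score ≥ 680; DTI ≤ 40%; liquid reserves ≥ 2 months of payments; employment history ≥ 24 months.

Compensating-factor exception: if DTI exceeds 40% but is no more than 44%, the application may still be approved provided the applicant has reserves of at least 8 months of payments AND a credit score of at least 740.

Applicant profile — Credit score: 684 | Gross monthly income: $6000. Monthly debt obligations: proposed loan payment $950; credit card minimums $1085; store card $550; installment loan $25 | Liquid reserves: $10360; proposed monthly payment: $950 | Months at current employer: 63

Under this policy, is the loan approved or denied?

Credit score 684 ≥ 680 (meets base)
Total debts = (950 + 1,085 + 550 + 25) = 2,610. DTI = 2,610/6,000 = 43.5% > 40% — standard DTI limit exceeded.
Reserves = 10,360/950 = 10.9 months ≥ 2
Employment 63 ≥ 24 months
43.5% falls in the override range (40%–44%), so the compensating-factor test applies.
Reserves 10.9 ≥ 8 months; credit score 684 < 740.
Override conditions not both satisfied; exception does not apply.

Denied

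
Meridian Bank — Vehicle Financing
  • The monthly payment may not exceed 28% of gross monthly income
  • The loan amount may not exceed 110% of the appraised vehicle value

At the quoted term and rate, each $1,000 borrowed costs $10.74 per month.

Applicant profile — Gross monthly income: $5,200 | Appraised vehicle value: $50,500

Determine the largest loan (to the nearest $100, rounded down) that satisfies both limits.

$55,500

Payment cap: 28% × $5,200 = $1,456/month.
At $10.74 per $1,000, that supports 1,456/10.74 × 1,000 ≈ $135,567 → $135,500.
LTV cap: 110% × $50,500 = $55,550 → $55,500.
Binding constraint: loan-to-value.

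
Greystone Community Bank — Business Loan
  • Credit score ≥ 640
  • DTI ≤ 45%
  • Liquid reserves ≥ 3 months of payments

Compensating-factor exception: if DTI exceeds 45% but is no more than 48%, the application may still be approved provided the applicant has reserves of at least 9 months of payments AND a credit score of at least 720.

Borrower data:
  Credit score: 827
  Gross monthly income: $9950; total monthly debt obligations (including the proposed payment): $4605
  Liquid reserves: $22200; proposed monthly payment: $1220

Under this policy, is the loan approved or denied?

Credit score 827 ≥ 640 (meets base)
DTI: 4,605 ÷ 9,950 = 46.3%, over the 45% base limit.
Reserves: 22,200 ÷ 1,220 = 18.2 months (meets 3-month minimum)
46.3% falls in the override range (45%–48%), so the compensating-factor test applies.
Override check — reserves: 18.2 mo (ok); score: 827 (ok).
Both compensating conditions met → exception applies.

Approved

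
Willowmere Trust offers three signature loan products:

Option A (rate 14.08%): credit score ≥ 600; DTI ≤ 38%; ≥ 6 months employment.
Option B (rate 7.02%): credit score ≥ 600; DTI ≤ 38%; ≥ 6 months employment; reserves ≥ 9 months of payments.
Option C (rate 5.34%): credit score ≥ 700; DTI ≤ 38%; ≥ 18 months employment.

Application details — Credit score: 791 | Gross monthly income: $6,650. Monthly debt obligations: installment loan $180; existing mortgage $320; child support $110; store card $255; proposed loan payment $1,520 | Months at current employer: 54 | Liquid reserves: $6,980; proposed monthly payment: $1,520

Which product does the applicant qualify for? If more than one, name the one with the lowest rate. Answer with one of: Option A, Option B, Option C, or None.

Option C

Total debts = (180 + 320 + 110 + 255 + 1,520) = 2,385; DTI = 2,385/6,650 = 35.9%.
Reserves = 6,980/1,520 = 4.6 months.
Option A: score 791 ≥ 600; DTI 35.9% ≤ 38%; employment 54 ≥ 6 mo → qualifies.
Option B: score 791 ≥ 600; DTI 35.9% ≤ 38%; employment 54 ≥ 6 mo; reserves 4.6 < 9 mo → does not qualify.
Option C: score 791 ≥ 700; DTI 35.9% ≤ 38%; employment 54 ≥ 18 mo → qualifies.
Qualifying: Option A, Option C. Lowest rate is 5.34% → Option C.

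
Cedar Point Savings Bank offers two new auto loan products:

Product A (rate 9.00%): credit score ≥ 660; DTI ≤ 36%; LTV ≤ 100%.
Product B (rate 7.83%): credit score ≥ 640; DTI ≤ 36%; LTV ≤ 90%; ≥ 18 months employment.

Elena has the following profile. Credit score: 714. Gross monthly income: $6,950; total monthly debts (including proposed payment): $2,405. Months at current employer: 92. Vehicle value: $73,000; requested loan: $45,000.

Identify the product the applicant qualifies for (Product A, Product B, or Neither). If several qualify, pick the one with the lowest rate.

Product B

DTI = 2,405/6,950 = 34.6%.
LTV = 45,000/73,000 = 61.6%.
Product A: score 714 ≥ 660; DTI 34.6% ≤ 36%; LTV 61.6% ≤ 100% → qualifies.
Product B: score 714 ≥ 640; DTI 34.6% ≤ 36%; LTV 61.6% ≤ 90%; employment 92 ≥ 18 mo → qualifies.
Qualifying: Product A, Product B. Lowest rate is 7.83% → Product B.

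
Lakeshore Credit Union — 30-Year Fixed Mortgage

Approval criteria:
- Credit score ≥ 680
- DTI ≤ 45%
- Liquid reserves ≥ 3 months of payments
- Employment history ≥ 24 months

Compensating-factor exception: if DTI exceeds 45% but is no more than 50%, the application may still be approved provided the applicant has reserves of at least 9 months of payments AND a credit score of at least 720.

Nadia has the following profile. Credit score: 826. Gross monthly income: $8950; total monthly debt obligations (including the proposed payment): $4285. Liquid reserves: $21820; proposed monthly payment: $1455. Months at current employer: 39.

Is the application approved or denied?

Credit score 826 ≥ 680 (meets base)
DTI: 4,285 ÷ 8,950 = 47.9%, over the 45% base limit.
Reserves: 21,820 ÷ 1,455 = 15.0 months (meets 3-month minimum)
Employment 39 ≥ 24 months
DTI 47.9% is within the 45%–50% exception band; checking compensating factors.
Reserves 15.0 ≥ 9 months; credit score 826 ≥ 720.
Both override conditions satisfied; DTI exception granted.

Approved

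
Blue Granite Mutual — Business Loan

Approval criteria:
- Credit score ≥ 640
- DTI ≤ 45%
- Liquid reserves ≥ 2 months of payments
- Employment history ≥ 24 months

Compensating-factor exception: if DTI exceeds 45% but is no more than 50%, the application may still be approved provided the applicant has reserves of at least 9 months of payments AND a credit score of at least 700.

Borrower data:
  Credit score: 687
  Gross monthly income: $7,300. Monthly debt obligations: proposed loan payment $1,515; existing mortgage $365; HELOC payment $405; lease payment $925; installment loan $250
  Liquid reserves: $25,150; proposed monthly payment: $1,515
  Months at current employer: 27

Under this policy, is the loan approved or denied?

Denied

Credit score 687 ≥ 640 (meets base)
Total debts = (1,515 + 365 + 405 + 925 + 250) = 3,460. DTI: 3,460 ÷ 7,300 = 47.4%, over the 45% base limit.
Liquid reserves cover 25,150/1,515 = 16.6 months — ≥ 2 required
Employment 27 ≥ 24 months
47.4% falls in the override range (45%–50%), so the compensating-factor test applies.
Reserves 16.6 ≥ 9 months; credit score 687 < 700.
Compensating-factor requirement not fully met.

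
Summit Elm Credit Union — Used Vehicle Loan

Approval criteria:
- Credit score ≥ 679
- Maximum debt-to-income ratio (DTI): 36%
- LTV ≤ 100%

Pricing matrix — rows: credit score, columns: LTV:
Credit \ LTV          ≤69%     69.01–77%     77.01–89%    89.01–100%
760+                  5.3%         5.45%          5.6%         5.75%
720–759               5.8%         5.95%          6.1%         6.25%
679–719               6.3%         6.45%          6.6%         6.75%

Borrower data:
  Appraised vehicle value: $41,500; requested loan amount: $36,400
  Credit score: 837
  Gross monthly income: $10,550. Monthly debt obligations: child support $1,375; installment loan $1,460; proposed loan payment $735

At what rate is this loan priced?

5.6%

Credit score 837 ≥ 679; Total monthly debts = (1,375 + 1,460 + 735) = 3,570. Debt-to-income = 3,570/10,550 = 33.8% — meets 36% limit
LTV = 36,400/41,500 = 87.7% ≤ 100%
Row: 837 falls in 760+. Column: 87.7% falls in 77.01–89%. Rate = 5.6%.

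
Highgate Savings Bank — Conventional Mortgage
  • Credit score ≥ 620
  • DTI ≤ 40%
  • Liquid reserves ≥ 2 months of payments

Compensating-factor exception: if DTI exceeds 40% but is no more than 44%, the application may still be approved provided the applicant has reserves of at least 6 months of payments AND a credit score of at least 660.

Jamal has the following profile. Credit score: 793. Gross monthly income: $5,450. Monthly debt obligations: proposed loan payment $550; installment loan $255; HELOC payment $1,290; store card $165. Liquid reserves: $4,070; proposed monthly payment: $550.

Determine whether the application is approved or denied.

Credit score 793 ≥ 620 (meets base)
Total debts = (550 + 255 + 1,290 + 165) = 2,260. DTI = 2,260/5,450 = 41.5% > 40% — standard DTI limit exceeded.
Liquid reserves cover 4,070/550 = 7.4 months — ≥ 2 required
41.5% falls in the override range (40%–44%), so the compensating-factor test applies.
Override check — reserves: 7.4 mo (ok); score: 793 (ok).
Both compensating conditions met → exception applies.

Approved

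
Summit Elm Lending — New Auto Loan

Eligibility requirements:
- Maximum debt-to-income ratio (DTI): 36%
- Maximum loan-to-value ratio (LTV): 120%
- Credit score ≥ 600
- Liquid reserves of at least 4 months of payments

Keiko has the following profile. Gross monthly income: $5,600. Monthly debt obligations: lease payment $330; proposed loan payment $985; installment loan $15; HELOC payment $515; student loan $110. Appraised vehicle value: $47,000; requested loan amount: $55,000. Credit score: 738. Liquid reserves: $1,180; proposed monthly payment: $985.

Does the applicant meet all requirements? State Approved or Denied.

Total monthly debts = (330 + 985 + 15 + 515 + 110) = 1,955. DTI = 1,955/5,600 = 34.9% ≤ 36%
LTV = 55,000/47,000 = 117% ≤ 120%
Credit score 738 ≥ 600 (meets)
Reserves: 1,180 ÷ 985 = 1.2 months (below 4-month minimum)
Fails on reserves.

Denied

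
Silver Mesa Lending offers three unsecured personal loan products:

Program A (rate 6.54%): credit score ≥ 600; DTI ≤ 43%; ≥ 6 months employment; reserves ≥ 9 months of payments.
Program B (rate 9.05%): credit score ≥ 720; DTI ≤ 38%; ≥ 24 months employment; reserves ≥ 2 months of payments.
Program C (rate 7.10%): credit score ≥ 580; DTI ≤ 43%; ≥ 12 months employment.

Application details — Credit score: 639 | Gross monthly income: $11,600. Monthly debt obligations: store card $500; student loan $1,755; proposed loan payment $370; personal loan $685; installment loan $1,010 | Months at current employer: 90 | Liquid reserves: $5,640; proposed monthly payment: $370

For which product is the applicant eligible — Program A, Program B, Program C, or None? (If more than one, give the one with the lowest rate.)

Program A

Total debts = (500 + 1,755 + 370 + 685 + 1,010) = 4,320; DTI = 4,320/11,600 = 37.2%.
Reserves = 5,640/370 = 15.2 months.
Program A: score 639 ≥ 600; DTI 37.2% ≤ 43%; employment 90 ≥ 6 mo; reserves 15.2 ≥ 9 mo → qualifies.
Program B: score 639 < 720; DTI 37.2% ≤ 38%; employment 90 ≥ 24 mo; reserves 15.2 ≥ 2 mo → does not qualify.
Program C: score 639 ≥ 580; DTI 37.2% ≤ 43%; employment 90 ≥ 12 mo → qualifies.
Qualifying: Program A, Program C. Lowest rate is 6.54% → Program A.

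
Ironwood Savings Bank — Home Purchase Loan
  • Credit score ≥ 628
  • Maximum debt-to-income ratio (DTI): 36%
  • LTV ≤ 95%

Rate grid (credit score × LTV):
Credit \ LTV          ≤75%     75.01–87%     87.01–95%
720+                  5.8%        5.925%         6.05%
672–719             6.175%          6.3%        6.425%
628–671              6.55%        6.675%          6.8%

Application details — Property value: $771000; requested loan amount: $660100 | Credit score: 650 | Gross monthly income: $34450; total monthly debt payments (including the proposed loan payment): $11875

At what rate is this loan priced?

6.675%

Credit score 650 ≥ 628; DTI: 11,875 ÷ 34,450 = 34.5%, within the 36% cap
LTV: 660,100 ÷ 771,000 = 85.6%, within 95% cap
Score 650 is in the 628–671 band; LTV 85.6% is in the 75.01–87% band → 6.675%.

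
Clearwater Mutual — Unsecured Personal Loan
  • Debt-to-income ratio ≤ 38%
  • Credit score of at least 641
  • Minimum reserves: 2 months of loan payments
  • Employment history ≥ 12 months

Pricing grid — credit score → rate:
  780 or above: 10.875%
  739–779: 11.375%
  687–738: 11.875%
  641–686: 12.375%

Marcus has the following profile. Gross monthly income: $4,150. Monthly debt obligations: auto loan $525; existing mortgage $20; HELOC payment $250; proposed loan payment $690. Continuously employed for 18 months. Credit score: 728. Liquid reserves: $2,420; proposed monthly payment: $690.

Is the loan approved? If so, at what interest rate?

Approved at 11.875%

Credit score 728 ≥ 641 (meets minimum)
Employment 18 ≥ 12 months
Total monthly debts = (525 + 20 + 250 + 690) = 1,485. Debt-to-income = 1,485/4,150 = 35.8% — meets 38% limit
Liquid reserves cover 2,420/690 = 3.5 months — ≥ 2 required
All requirements met. Score 728 falls in the 687–738 tier → 11.875%.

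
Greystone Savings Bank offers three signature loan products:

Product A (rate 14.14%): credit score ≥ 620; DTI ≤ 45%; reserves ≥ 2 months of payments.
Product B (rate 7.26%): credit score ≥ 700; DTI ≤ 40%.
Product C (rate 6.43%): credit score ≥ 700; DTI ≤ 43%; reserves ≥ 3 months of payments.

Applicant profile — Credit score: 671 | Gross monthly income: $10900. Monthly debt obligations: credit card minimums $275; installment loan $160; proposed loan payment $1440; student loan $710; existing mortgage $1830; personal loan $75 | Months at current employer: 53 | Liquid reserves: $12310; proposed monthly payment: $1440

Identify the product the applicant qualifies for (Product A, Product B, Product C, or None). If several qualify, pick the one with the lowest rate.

Total debts = (275 + 160 + 1,440 + 710 + 1,830 + 75) = 4,490; DTI = 4,490/10,900 = 41.2%.
Reserves = 12,310/1,440 = 8.5 months.
Product A: score 671 ≥ 620; DTI 41.2% ≤ 45%; reserves 8.5 ≥ 2 mo → qualifies.
Product B: score 671 < 700; DTI 41.2% > 40% → does not qualify.
Product C: score 671 < 700; DTI 41.2% ≤ 43%; reserves 8.5 ≥ 3 mo → does not qualify.

Product A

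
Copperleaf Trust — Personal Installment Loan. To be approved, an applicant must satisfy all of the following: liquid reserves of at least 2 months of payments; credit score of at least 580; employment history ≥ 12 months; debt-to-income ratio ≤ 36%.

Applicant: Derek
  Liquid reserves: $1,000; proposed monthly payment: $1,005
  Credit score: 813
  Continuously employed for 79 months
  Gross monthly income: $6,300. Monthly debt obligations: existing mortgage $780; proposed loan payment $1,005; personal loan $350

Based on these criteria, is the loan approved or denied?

Reserves = 1,000/1,005 = 1.0 months < 2
Credit score 813 ≥ 580 (meets)
Employment 79 ≥ 12 months
Total monthly debts = (780 + 1,005 + 350) = 2,135. DTI = 2,135/6,300 = 33.9% ≤ 36%
Fails on reserves.

Denied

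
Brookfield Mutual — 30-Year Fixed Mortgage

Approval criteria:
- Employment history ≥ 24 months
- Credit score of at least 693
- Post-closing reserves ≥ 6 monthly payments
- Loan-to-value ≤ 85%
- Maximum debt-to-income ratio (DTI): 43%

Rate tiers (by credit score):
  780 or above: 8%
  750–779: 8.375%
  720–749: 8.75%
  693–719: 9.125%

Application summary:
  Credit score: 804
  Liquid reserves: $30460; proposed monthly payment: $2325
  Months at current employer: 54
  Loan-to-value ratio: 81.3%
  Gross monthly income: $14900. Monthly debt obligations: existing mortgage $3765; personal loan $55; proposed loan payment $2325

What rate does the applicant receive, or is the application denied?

Approved at 8%

Credit score 804 ≥ 693 (meets minimum)
Liquid reserves cover 30,460/2,325 = 13.1 months — ≥ 6 required
Total monthly debts = (3,765 + 55 + 2,325) = 6,145. DTI: 6,145 ÷ 14,900 = 41.2%, within the 43% cap
LTV 81.3% — within 85%
Employment 54 ≥ 24 months
All requirements met. Score 804 falls in the 780 or above tier → 8%.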